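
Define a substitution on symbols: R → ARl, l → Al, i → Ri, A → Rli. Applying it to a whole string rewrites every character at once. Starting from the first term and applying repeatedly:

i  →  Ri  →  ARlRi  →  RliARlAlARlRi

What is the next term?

ARlAlRiRliARlAlRliAlRliARlAlARlRi

Applying the rule to each of the 13 symbols of RliARlAlARlRi gives the pieces ARl Al Ri Rli ARl Al Rli Al Rli ARl Al ARl Ri, which concatenate to the answer.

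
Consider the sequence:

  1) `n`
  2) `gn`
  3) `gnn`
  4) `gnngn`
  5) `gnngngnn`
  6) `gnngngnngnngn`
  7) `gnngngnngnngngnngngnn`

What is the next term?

gnngngnngnngngnngngnngnngngnngnngn

This is a Fibonacci-style word recurrence s(k) = s(k−1)·s(k−2): e.g. gn·n = gnn.
Continuing: gnngngnngnngngnngngnn · gnngngnngnngn gives term 8.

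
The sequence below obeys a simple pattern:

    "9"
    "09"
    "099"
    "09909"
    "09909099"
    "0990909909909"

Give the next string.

099090990990909909099

From term 3 onward, concatenate the last term with the second-to-last: 09·9 = 099, 099·09 = 09909, …
Continuing: 0990909909909 · 09909099 gives term 7.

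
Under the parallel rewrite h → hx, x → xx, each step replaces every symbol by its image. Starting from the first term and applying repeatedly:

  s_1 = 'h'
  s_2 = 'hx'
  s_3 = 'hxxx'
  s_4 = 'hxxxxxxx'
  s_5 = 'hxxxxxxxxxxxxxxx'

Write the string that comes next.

Rewriting the 16 symbols of hxxxxxxxxxxxxxxx one by one yields hx xx xx xx xx xx xx xx xx xx xx xx xx xx xx xx; concatenated:

hxxxxxxxxxxxxxxxxxxxxxxxxxxxxxxx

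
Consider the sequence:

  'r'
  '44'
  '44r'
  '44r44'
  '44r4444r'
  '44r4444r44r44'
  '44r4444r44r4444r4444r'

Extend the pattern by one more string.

44r4444r44r4444r4444r44r4444r44r44

From term 3 onward, concatenate the last term with the second-to-last: 44·r = 44r, 44r·44 = 44r44, …
Continuing: 44r4444r44r4444r4444r · 44r4444r44r44 gives term 8.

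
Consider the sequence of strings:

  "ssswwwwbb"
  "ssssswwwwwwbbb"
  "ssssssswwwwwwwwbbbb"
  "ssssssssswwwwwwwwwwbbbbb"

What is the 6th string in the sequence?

The n-th term is 2n-1 s's then 2n w's then n b's, where the shown terms are n = 2, 3, 4, 5.
At n = 7 the blocks have lengths 13, 14, 7.

ssssssssssssswwwwwwwwwwwwwwbbbbbbb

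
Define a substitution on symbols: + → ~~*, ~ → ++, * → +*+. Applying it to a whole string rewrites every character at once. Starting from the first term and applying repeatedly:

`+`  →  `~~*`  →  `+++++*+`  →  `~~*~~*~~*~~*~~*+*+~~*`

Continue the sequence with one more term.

+++++*++++++*++++++*++++++*++++++*+~~*+*+~~*+++++*+

Replace each of the 21 characters of ~~*~~*~~*~~*~~*+*+~~* in place — ++ ++ +*+ ++ ++ +*+ ++ ++ +*+ ++ ++ +*+ ++ ++ +*+ ~~* +*+ ~~* ++ ++ +*+ — and concatenate.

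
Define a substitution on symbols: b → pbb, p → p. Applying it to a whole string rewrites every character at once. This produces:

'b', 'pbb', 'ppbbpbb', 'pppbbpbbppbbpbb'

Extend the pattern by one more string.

φ(pppbbpbbppbbpbb) expands symbol-by-symbol to p p p pbb pbb p pbb pbb p p pbb pbb p pbb pbb; joining the 15 pieces gives the next term.

ppppbbpbbppbbpbbpppbbpbbppbbpbb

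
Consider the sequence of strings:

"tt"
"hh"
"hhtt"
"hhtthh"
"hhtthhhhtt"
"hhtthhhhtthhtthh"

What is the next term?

hhtthhhhtthhtthhhhtthhhhtt

Each term (from the third on) is the previous term followed by the one before it: term 3 = hh·tt = hhtt.
Continuing: hhtthhhhtthhtthh · hhtthhhhtt gives term 7.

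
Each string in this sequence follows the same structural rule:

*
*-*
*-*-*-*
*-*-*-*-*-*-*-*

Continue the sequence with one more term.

Each string is two copies of the previous one joined by '-'.
Doubling *-*-*-*-*-*-*-* with '-' between the halves:

*-*-*-*-*-*-*-*-*-*-*-*-*-*-*-*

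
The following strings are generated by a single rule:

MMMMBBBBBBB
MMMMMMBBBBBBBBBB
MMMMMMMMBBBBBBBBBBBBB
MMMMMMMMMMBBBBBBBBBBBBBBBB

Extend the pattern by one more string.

MMMMMMMMMMMMBBBBBBBBBBBBBBBBBBB

Each string has the form M^{2n} B^{3n+1}, where the shown terms are n = 2, 3, 4, 5.
For the next term, n = 6, so the run lengths are 12, 19.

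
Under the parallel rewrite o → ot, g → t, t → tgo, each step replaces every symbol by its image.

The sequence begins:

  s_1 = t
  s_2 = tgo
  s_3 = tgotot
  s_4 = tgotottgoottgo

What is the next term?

Applying the rule to each of the 14 symbols of tgotottgoottgo gives the pieces tgo t ot tgo ot tgo tgo t ot ot tgo tgo t ot, which concatenate to the answer.

tgotottgoottgotgototottgotgotot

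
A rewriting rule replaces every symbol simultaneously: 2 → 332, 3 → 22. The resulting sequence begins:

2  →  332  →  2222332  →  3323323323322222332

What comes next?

Rewriting the 19 symbols of 3323323323322222332 one by one yields 22 22 332 22 22 332 22 22 332 22 22 332 332 332 332 332 22 22 332; concatenated:

22223322222332222233222223323323323323322222332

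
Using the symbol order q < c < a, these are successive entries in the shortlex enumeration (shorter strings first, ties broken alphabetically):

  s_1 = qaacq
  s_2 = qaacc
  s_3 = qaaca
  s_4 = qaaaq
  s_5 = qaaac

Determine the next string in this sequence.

qaaaa

The successor of qaaac increments the rightmost position that isn't already a and resets every position after it to q.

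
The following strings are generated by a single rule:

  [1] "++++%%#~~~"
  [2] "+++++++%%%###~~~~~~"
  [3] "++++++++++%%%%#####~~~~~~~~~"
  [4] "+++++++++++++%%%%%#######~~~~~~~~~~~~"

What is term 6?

Reading off run lengths: + runs 4, 7, 10, 13; % runs 2, 3, 4, 5; # runs 1, 3, 5, 7; ~ runs 3, 6, 9, 12 — each is linear in n (n = 1, 2, …).
Setting n = 6 gives 19, 7, 11, 18 characters in each block.

+++++++++++++++++++%%%%%%%###########~~~~~~~~~~~~~~~~~~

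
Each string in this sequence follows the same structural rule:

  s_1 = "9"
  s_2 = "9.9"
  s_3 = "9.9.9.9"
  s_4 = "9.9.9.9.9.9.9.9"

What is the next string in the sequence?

9.9.9.9.9.9.9.9.9.9.9.9.9.9.9.9

Every step duplicates the string with '.' between the halves.
One more doubling of 9.9.9.9.9.9.9.9 gives the answer.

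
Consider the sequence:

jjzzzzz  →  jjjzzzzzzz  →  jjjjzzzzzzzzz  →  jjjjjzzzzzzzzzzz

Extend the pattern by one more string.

jjjjjjzzzzzzzzzzzzz

Each string has the form j^{n} z^{2n+1}, where the shown terms are n = 2, 3, 4, 5.
For the next term, n = 6, so the run lengths are 6, 13.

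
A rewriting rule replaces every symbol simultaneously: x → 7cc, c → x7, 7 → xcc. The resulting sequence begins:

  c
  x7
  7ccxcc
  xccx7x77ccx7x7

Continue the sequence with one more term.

φ(xccx7x77ccx7x7) expands symbol-by-symbol to 7cc x7 x7 7cc xcc 7cc xcc xcc x7 x7 7cc xcc 7cc xcc; joining the 14 pieces gives the next term.

7ccx7x77ccxcc7ccxccxccx7x77ccxcc7ccxcc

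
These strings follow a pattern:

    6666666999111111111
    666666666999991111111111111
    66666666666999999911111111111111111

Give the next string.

Reading off run lengths: 6 runs 7, 9, 11; 9 runs 3, 5, 7; 1 runs 9, 13, 17 — each is linear in n, where the shown terms are n = 2, 3, 4.
For the next term, n = 5, so the run lengths are 13, 9, 21.

6666666666666999999999111111111111111111111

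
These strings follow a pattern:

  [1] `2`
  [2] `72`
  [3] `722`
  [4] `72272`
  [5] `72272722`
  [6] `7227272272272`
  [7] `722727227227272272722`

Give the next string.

Each term (from the third on) is the previous term followed by the one before it: term 3 = 72·2 = 722.
The next term joins 722727227227272272722 and 7227272272272.

7227272272272722727227227272272272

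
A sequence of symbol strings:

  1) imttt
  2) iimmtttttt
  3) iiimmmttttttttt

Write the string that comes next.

iiiimmmmtttttttttttt

Reading off run lengths: i runs 1, 2, 3; m runs 1, 2, 3; t runs 3, 6, 9 — each is linear in n (n = 1, 2, …).
At n = 4 the blocks have lengths 4, 4, 12.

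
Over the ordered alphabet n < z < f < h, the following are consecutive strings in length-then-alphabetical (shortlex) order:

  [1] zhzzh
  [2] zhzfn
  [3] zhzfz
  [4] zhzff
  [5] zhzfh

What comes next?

Find the rightmost character of zhzfh below h, bump it to the next letter, and reset everything to its right to n.

zhzhn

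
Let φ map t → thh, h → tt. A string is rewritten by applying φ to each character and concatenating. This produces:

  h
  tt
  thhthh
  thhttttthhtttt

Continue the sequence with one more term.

Rewriting the 14 symbols of thhttttthhtttt one by one yields thh tt tt thh thh thh thh thh tt tt thh thh thh thh; concatenated:

thhttttthhthhthhthhthhttttthhthhthhthh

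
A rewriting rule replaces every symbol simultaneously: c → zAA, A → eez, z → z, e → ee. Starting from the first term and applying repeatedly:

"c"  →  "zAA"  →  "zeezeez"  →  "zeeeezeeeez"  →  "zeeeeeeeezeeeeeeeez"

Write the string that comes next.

zeeeeeeeeeeeeeeeezeeeeeeeeeeeeeeeez

φ(zeeeeeeeezeeeeeeeez) expands symbol-by-symbol to z ee ee ee ee ee ee ee ee z ee ee ee ee ee ee ee ee z; joining the 19 pieces gives the next term.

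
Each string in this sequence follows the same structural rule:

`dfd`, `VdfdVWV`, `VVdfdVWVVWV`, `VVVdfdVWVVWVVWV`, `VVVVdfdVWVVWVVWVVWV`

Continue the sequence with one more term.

Each term wraps the previous one in V on the left and VWV on the right.
So the next term is V·VVVVdfdVWVVWVVWVVWV·VWV.

VVVVVdfdVWVVWVVWVVWVVWV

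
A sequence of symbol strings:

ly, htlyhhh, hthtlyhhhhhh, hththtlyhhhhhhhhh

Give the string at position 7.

Each term wraps the previous one in ht on the left and hhh on the right.
From hththtlyhhhhhhhhh, 3 further steps: hththtlyhhhhhhhhh → hthththtlyhhhhhhhhhhhh → hththththtlyhhhhhhhhhhhhhhh → (answer).

hthththththtlyhhhhhhhhhhhhhhhhhh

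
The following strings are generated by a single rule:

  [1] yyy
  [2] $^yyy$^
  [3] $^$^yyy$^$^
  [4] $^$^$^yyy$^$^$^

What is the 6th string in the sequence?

s(k+1) = $^·s(k)·$^, so each term gains $^ as a prefix and $^ as a suffix.
From $^$^$^yyy$^$^$^, 2 further steps: $^$^$^yyy$^$^$^ → $^$^$^$^yyy$^$^$^$^ → (answer).

$^$^$^$^$^yyy$^$^$^$^$^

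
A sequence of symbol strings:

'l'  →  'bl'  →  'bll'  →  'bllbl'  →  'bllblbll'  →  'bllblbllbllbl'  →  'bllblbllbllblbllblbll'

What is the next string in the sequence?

bllblbllbllblbllblbllbllblbllbllbl

This is a Fibonacci-style word recurrence s(k) = s(k−1)·s(k−2): e.g. bl·l = bll.
The next term joins bllblbllbllblbllblbll and bllblbllbllbl.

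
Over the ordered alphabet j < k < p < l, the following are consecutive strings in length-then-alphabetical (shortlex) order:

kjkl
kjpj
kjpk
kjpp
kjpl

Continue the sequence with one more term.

The successor of kjpl increments the rightmost position that isn't already l and resets every position after it to j.

kjlj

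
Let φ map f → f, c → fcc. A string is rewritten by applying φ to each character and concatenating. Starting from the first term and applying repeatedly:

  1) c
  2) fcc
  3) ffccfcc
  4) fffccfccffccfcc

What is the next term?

φ(fffccfccffccfcc) expands symbol-by-symbol to f f f fcc fcc f fcc fcc f f fcc fcc f fcc fcc; joining the 15 pieces gives the next term.

ffffccfccffccfccfffccfccffccfcc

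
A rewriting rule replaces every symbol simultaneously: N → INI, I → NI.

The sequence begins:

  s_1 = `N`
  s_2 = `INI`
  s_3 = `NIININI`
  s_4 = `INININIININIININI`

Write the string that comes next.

Rewriting the 17 symbols of INININIININIININI one by one yields NI INI NI INI NI INI NI NI INI NI INI NI NI INI NI INI NI; concatenated:

NIININIININIINININIININIINININIININIININI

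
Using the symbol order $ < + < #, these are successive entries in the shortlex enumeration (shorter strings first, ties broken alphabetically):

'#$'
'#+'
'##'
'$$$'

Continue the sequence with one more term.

Treat $$$ as a base-3 numeral over the given alphabet and add one, carrying through any trailing #'s.

$$+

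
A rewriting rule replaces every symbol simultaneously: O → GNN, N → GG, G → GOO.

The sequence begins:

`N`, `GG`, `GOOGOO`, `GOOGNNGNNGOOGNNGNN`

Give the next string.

Applying the rule to each of the 18 symbols of GOOGNNGNNGOOGNNGNN gives the pieces GOO GNN GNN GOO GG GG GOO GG GG GOO GNN GNN GOO GG GG GOO GG GG, which concatenate to the answer.

GOOGNNGNNGOOGGGGGOOGGGGGOOGNNGNNGOOGGGGGOOGGGG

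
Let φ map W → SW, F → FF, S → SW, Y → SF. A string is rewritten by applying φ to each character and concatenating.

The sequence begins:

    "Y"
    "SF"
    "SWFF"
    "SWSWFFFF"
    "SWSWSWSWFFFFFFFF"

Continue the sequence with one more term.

SWSWSWSWSWSWSWSWFFFFFFFFFFFFFFFF

Replace each of the 16 characters of SWSWSWSWFFFFFFFF in place — SW SW SW SW SW SW SW SW FF FF FF FF FF FF FF FF — and concatenate.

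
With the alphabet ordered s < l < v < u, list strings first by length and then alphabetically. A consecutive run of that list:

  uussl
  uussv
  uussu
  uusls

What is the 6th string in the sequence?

uuslv

Advancing 2 positions from uusls through uusls → uusll reaches term 6.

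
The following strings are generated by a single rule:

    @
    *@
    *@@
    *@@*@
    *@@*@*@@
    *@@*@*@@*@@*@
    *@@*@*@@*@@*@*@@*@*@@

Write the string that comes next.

*@@*@*@@*@@*@*@@*@*@@*@@*@*@@*@@*@

From term 3 onward, concatenate the last term with the second-to-last: *@·@ = *@@, *@@·*@ = *@@*@, …
So term 8 is *@@*@*@@*@@*@*@@*@*@@·*@@*@*@@*@@*@.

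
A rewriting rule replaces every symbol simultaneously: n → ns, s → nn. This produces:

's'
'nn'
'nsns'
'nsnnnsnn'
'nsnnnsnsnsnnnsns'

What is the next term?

Rewriting the 16 symbols of nsnnnsnsnsnnnsns one by one yields ns nn ns ns ns nn ns nn ns nn ns ns ns nn ns nn; concatenated:

nsnnnsnsnsnnnsnnnsnnnsnsnsnnnsnn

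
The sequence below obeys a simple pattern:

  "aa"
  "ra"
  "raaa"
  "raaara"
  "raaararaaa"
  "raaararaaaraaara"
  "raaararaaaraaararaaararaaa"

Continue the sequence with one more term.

From term 3 onward, concatenate the last term with the second-to-last: ra·aa = raaa, raaa·ra = raaara, …
So term 8 is raaararaaaraaararaaararaaa·raaararaaaraaara.

raaararaaaraaararaaararaaaraaararaaaraaara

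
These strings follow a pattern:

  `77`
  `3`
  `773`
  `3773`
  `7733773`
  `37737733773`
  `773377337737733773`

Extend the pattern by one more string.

This is a Fibonacci-style word recurrence s(k) = s(k−2)·s(k−1): e.g. 77·3 = 773.
The next term joins 37737733773 and 773377337737733773.

37737733773773377337737733773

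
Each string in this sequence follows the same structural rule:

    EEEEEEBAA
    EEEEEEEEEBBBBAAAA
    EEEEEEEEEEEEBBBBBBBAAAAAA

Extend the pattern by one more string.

The n-th term is 3n+3 E's then 3n-2 B's then 2n A's (n = 1, 2, …).
For the next term, n = 4, so the run lengths are 15, 10, 8.

EEEEEEEEEEEEEEEBBBBBBBBBBAAAAAAAA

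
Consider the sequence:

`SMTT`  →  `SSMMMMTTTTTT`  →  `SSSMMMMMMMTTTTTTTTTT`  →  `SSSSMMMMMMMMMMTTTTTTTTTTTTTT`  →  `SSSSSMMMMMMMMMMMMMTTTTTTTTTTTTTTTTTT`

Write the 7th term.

Reading off run lengths: S runs 1, 2, 3, 4, 5; M runs 1, 4, 7, 10, 13; T runs 2, 6, 10, 14, 18 — each is linear in n (n = 1, 2, …).
Setting n = 7 gives 7, 19, 26 characters in each block.

SSSSSSSMMMMMMMMMMMMMMMMMMMTTTTTTTTTTTTTTTTTTTTTTTTTT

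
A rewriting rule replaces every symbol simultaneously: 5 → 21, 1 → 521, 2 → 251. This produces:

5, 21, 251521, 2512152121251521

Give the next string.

25121521251521212515212515212512152121251521

Applying the rule to each of the 16 symbols of 2512152121251521 gives the pieces 251 21 521 251 521 21 251 521 251 521 251 21 521 21 251 521, which concatenate to the answer.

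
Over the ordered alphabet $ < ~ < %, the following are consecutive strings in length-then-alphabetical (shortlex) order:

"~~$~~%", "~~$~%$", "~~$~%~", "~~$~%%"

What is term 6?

Continuing the enumeration 2 steps past ~~$~%%: ~~$~%% → ~~$%$$ → (answer).

~~$%$~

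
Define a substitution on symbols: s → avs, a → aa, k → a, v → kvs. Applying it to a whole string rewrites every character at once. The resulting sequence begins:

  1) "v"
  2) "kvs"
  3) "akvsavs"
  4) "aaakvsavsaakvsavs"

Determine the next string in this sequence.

Replace each of the 17 characters of aaakvsavsaakvsavs in place — aa aa aa a kvs avs aa kvs avs aa aa a kvs avs aa kvs avs — and concatenate.

aaaaaaakvsavsaakvsavsaaaaakvsavsaakvsavs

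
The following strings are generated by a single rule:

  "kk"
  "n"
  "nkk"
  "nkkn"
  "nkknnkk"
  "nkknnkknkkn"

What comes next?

This is a Fibonacci-style word recurrence s(k) = s(k−1)·s(k−2): e.g. n·kk = nkk.
Continuing: nkknnkknkkn · nkknnkk gives term 7.

nkknnkknkknnkknnkk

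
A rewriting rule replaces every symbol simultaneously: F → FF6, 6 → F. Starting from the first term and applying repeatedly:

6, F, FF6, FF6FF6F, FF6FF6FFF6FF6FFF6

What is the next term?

FF6FF6FFF6FF6FFF6FF6FF6FFF6FF6FFF6FF6FF6F

Replace each of the 17 characters of FF6FF6FFF6FF6FFF6 in place — FF6 FF6 F FF6 FF6 F FF6 FF6 FF6 F FF6 FF6 F FF6 FF6 FF6 F — and concatenate.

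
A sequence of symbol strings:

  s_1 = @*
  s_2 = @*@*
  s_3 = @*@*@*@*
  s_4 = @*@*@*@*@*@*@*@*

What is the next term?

@*@*@*@*@*@*@*@*@*@*@*@*@*@*@*@*

Every step duplicates the string.
One more doubling of @*@*@*@*@*@*@*@* gives the answer.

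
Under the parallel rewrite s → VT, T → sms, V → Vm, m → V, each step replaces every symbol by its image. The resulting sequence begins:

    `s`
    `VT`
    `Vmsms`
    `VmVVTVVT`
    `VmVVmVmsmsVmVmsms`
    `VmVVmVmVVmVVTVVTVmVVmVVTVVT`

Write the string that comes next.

Rewriting the 27 symbols of VmVVmVmVVmVVTVVTVmVVmVVTVVT one by one yields Vm V Vm Vm V Vm V Vm Vm V Vm Vm sms Vm Vm sms Vm V Vm Vm V Vm Vm sms Vm Vm sms; concatenated:

VmVVmVmVVmVVmVmVVmVmsmsVmVmsmsVmVVmVmVVmVmsmsVmVmsms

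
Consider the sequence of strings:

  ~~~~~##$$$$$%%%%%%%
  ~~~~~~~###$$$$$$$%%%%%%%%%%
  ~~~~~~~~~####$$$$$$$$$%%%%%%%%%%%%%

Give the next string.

Reading off run lengths: ~ runs 5, 7, 9; # runs 2, 3, 4; $ runs 5, 7, 9; % runs 7, 10, 13 — each is linear in n, where the shown terms are n = 2, 3, 4.
For the next term, n = 5, so the run lengths are 11, 5, 11, 16.

~~~~~~~~~~~#####$$$$$$$$$$$%%%%%%%%%%%%%%%%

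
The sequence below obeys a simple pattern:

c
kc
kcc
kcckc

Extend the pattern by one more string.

kcckckcc

From term 3 onward, concatenate the last term with the second-to-last: kc·c = kcc, kcc·kc = kcckc, …
Continuing: kcckc · kcc gives term 5.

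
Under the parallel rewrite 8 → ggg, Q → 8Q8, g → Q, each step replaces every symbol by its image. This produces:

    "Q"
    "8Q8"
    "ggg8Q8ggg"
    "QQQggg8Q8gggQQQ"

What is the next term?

8Q88Q88Q8QQQggg8Q8gggQQQ8Q88Q88Q8

Replace each of the 15 characters of QQQggg8Q8gggQQQ in place — 8Q8 8Q8 8Q8 Q Q Q ggg 8Q8 ggg Q Q Q 8Q8 8Q8 8Q8 — and concatenate.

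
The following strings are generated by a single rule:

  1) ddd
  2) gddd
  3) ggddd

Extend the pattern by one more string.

Each term is the previous one with g prepended.
Applying this once more to ggddd:

gggddd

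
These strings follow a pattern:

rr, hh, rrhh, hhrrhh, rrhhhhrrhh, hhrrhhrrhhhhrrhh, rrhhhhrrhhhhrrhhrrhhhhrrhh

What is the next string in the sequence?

From term 3 onward, concatenate the second-to-last term with the last: rr·hh = rrhh, hh·rrhh = hhrrhh, …
The next term joins hhrrhhrrhhhhrrhh and rrhhhhrrhhhhrrhhrrhhhhrrhh.

hhrrhhrrhhhhrrhhrrhhhhrrhhhhrrhhrrhhhhrrhh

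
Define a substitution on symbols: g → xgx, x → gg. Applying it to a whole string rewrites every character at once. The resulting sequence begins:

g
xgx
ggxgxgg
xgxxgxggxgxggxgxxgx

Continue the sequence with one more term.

Rewriting the 19 symbols of xgxxgxggxgxggxgxxgx one by one yields gg xgx gg gg xgx gg xgx xgx gg xgx gg xgx xgx gg xgx gg gg xgx gg; concatenated:

ggxgxggggxgxggxgxxgxggxgxggxgxxgxggxgxggggxgxgg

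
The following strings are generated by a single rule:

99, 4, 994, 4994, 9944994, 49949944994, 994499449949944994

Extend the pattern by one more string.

49949944994994499449949944994

Each term (from the third on) is the two preceding terms concatenated in order: term 3 = 99·4 = 994.
So term 8 is 49949944994·994499449949944994.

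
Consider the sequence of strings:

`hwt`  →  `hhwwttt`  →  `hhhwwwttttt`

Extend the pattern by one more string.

Reading off run lengths: h runs 1, 2, 3; w runs 1, 2, 3; t runs 1, 3, 5 — each is linear in n (n = 1, 2, …).
For the next term, n = 4, so the run lengths are 4, 4, 7.

hhhhwwwwttttttt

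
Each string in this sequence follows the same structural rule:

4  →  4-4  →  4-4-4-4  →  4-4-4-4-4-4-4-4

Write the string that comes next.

4-4-4-4-4-4-4-4-4-4-4-4-4-4-4-4

s(k+1) = s(k)·-·s(k) — each term doubles the last with '-' between the halves.
So the next term is two copies of 4-4-4-4-4-4-4-4 with '-' between the halves.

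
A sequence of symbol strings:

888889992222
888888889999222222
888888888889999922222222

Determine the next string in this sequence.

888888888888889999992222222222

Each string has the form 8^{3n-1} 9^{n+1} 2^{2n}, where the shown terms are n = 2, 3, 4.
Setting n = 5 gives 14, 6, 10 characters in each block.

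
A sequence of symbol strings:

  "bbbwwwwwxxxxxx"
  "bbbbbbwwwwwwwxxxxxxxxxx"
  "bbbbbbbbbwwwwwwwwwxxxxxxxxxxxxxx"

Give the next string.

bbbbbbbbbbbbwwwwwwwwwwwxxxxxxxxxxxxxxxxxx

Each string has the form b^{3n} w^{2n+3} x^{4n+2} (n = 1, 2, …).
For the next term, n = 4, so the run lengths are 12, 11, 18.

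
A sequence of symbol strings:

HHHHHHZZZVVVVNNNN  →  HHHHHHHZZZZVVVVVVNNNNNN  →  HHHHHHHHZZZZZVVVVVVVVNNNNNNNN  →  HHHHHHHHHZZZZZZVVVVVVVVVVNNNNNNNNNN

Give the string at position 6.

Term n consists of n+3 H's, followed by n Z's, followed by 2n-2 V's, followed by 2n-2 N's, where the shown terms are n = 3, 4, 5, 6.
Setting n = 8 gives 11, 8, 14, 14 characters in each block.

HHHHHHHHHHHZZZZZZZZVVVVVVVVVVVVVVNNNNNNNNNNNNNN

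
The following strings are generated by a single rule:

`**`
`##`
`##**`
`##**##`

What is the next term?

##**####**

From term 3 onward, concatenate the last term with the second-to-last: ##·** = ##**, ##**·## = ##**##, …
So term 5 is ##**##·##**.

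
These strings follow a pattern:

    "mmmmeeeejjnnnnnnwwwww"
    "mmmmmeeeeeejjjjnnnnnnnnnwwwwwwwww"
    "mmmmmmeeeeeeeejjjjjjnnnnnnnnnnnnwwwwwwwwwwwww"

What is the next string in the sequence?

mmmmmmmeeeeeeeeeejjjjjjjjnnnnnnnnnnnnnnnwwwwwwwwwwwwwwwww

Reading off run lengths: m runs 4, 5, 6; e runs 4, 6, 8; j runs 2, 4, 6; n runs 6, 9, 12; w runs 5, 9, 13 — each is linear in n (n = 1, 2, …).
For the next term, n = 4, so the run lengths are 7, 10, 8, 15, 17.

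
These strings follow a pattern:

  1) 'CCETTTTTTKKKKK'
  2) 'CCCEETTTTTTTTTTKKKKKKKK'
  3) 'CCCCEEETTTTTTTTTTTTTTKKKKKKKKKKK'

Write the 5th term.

CCCCCCEEEEETTTTTTTTTTTTTTTTTTTTTTKKKKKKKKKKKKKKKKK

The n-th term is n+1 C's then n E's then 4n+2 T's then 3n+2 K's (n = 1, 2, …).
Setting n = 5 gives 6, 5, 22, 17 characters in each block.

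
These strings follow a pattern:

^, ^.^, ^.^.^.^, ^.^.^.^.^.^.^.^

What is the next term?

s(k+1) = s(k)·.·s(k) — each term doubles the last with '.' between the halves.
So the next term is two copies of ^.^.^.^.^.^.^.^ with '.' between the halves.

^.^.^.^.^.^.^.^.^.^.^.^.^.^.^.^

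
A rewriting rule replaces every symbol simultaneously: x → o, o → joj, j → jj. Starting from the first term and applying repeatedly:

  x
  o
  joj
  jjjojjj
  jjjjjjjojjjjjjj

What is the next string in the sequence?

jjjjjjjjjjjjjjjojjjjjjjjjjjjjjj

φ(jjjjjjjojjjjjjj) expands symbol-by-symbol to jj jj jj jj jj jj jj joj jj jj jj jj jj jj jj; joining the 15 pieces gives the next term.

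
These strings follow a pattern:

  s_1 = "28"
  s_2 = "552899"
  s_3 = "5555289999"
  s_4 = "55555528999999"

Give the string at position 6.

Every step adds 55 to the front and 99 to the end of the previous string.
From 55555528999999, 2 further steps: 55555528999999 → 555555552899999999 → (answer).

5555555555289999999999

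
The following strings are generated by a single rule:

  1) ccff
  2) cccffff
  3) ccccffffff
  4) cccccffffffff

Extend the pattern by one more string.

ccccccffffffffff

Term n consists of n+1 c's, followed by 2n f's (n = 1, 2, …).
At n = 5 the blocks have lengths 6, 10.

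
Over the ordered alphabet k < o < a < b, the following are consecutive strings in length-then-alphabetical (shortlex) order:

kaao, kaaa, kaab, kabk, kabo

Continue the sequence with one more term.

Treat kabo as a base-4 numeral over the given alphabet and add one, carrying through any trailing b's.

kaba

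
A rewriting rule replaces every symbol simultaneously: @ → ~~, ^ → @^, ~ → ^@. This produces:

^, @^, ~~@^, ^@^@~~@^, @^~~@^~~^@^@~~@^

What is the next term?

Replace each of the 16 characters of @^~~@^~~^@^@~~@^ in place — ~~ @^ ^@ ^@ ~~ @^ ^@ ^@ @^ ~~ @^ ~~ ^@ ^@ ~~ @^ — and concatenate.

~~@^^@^@~~@^^@^@@^~~@^~~^@^@~~@^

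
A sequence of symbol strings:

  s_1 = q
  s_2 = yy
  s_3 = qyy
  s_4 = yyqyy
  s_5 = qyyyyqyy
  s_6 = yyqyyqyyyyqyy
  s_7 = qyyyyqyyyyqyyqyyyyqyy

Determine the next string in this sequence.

From term 3 onward, concatenate the second-to-last term with the last: q·yy = qyy, yy·qyy = yyqyy, …
So term 8 is yyqyyqyyyyqyy·qyyyyqyyyyqyyqyyyyqyy.

yyqyyqyyyyqyyqyyyyqyyyyqyyqyyyyqyy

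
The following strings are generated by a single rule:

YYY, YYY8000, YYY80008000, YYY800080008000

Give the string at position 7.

YYY800080008000800080008000

The strings grow by a fixed suffix 8000 each time.
From YYY800080008000, 3 further steps: YYY800080008000 → YYY8000800080008000 → YYY80008000800080008000 → (answer).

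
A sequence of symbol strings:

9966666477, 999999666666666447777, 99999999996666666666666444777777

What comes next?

Each string has the form 9^{4n-2} 6^{4n+1} 4^{n} 7^{2n} (n = 1, 2, …).
For the next term, n = 4, so the run lengths are 14, 17, 4, 8.

9999999999999966666666666666666444477777777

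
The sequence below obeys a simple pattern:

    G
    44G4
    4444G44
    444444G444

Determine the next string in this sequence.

44444444G4444

s(k+1) = 44·s(k)·4, so each term gains 44 as a prefix and 4 as a suffix.
So the next term is 44·444444G444·4.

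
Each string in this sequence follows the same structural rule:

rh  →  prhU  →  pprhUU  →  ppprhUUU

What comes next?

Each term wraps the previous one in p on the left and U on the right.
Applying this once more to ppprhUUU:

pppprhUUUU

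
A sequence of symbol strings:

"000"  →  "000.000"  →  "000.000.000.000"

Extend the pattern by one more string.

Every step duplicates the string with '.' between the halves.
Doubling 000.000.000.000 with '.' between the halves:

000.000.000.000.000.000.000.000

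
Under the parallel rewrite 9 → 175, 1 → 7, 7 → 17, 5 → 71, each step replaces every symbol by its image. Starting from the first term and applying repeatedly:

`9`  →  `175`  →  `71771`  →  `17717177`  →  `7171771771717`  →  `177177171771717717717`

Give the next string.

Applying the rule to each of the 21 symbols of 177177171771717717717 gives the pieces 7 17 17 7 17 17 7 17 7 17 17 7 17 7 17 17 7 17 17 7 17, which concatenate to the answer.

7171771717717717177177171771717717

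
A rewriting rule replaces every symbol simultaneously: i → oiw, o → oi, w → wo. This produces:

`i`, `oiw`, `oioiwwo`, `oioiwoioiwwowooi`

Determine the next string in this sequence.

oioiwoioiwwooioiwoioiwwowooiwooioioiw

Replace each of the 16 characters of oioiwoioiwwowooi in place — oi oiw oi oiw wo oi oiw oi oiw wo wo oi wo oi oi oiw — and concatenate.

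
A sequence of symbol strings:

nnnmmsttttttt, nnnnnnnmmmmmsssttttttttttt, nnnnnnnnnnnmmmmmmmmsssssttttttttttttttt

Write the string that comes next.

Term n consists of 4n-1 n's, followed by 3n-1 m's, followed by 2n-1 s's, followed by 4n+3 t's (n = 1, 2, …).
For the next term, n = 4, so the run lengths are 15, 11, 7, 19.

nnnnnnnnnnnnnnnmmmmmmmmmmmsssssssttttttttttttttttttt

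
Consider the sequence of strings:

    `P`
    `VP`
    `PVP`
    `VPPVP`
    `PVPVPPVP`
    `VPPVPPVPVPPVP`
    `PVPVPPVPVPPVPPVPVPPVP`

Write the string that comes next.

VPPVPPVPVPPVPPVPVPPVPVPPVPPVPVPPVP

Each term (from the third on) is the two preceding terms concatenated in order: term 3 = P·VP = PVP.
The next term joins VPPVPPVPVPPVP and PVPVPPVPVPPVPPVPVPPVP.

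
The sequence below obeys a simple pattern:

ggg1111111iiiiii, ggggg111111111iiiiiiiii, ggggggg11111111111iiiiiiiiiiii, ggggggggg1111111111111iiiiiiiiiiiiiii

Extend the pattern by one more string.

Reading off run lengths: g runs 3, 5, 7, 9; 1 runs 7, 9, 11, 13; i runs 6, 9, 12, 15 — each is linear in n, where the shown terms are n = 2, 3, 4, 5.
For the next term, n = 6, so the run lengths are 11, 15, 18.

ggggggggggg111111111111111iiiiiiiiiiiiiiiiii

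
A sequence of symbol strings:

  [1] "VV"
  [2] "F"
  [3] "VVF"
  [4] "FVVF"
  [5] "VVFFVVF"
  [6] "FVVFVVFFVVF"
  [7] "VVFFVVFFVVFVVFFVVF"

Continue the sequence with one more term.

FVVFVVFFVVFVVFFVVFFVVFVVFFVVF

Each term (from the third on) is the two preceding terms concatenated in order: term 3 = VV·F = VVF.
So term 8 is FVVFVVFFVVF·VVFFVVFFVVFVVFFVVF.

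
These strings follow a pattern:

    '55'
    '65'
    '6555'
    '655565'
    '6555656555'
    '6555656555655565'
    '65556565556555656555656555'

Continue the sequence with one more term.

655565655565556565556565556555656555655565

From term 3 onward, concatenate the last term with the second-to-last: 65·55 = 6555, 6555·65 = 655565, …
Continuing: 65556565556555656555656555 · 6555656555655565 gives term 8.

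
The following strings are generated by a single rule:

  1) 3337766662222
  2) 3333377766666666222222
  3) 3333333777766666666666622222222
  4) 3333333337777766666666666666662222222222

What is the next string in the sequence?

The n-th term is 2n+1 3's then n+1 7's then 4n 6's then 2n+2 2's (n = 1, 2, …).
Setting n = 5 gives 11, 6, 20, 12 characters in each block.

3333333333377777766666666666666666666222222222222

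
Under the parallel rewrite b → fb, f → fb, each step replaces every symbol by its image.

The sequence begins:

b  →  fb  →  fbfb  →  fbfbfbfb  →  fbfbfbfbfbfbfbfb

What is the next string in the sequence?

fbfbfbfbfbfbfbfbfbfbfbfbfbfbfbfb

φ(fbfbfbfbfbfbfbfb) expands symbol-by-symbol to fb fb fb fb fb fb fb fb fb fb fb fb fb fb fb fb; joining the 16 pieces gives the next term.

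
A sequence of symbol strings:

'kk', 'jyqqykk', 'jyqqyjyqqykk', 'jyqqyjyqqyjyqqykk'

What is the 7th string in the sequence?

The strings grow by a fixed prefix jyqqy each time.
From jyqqyjyqqyjyqqykk, 3 further steps: jyqqyjyqqyjyqqykk → jyqqyjyqqyjyqqyjyqqykk → jyqqyjyqqyjyqqyjyqqyjyqqykk → (answer).

jyqqyjyqqyjyqqyjyqqyjyqqyjyqqykk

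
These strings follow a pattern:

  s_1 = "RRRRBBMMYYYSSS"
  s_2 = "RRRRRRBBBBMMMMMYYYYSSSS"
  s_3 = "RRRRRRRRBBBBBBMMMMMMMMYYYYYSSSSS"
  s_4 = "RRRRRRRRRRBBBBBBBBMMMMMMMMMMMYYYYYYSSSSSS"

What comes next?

RRRRRRRRRRRRBBBBBBBBBBMMMMMMMMMMMMMMYYYYYYYSSSSSSS

Reading off run lengths: R runs 4, 6, 8, 10; B runs 2, 4, 6, 8; M runs 2, 5, 8, 11; Y runs 3, 4, 5, 6; S runs 3, 4, 5, 6 — each is linear in n (n = 1, 2, …).
For the next term, n = 5, so the run lengths are 12, 10, 14, 7, 7.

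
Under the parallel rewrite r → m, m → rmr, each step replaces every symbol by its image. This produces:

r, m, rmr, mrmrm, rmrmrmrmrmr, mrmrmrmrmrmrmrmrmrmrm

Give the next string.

rmrmrmrmrmrmrmrmrmrmrmrmrmrmrmrmrmrmrmrmrmr

φ(mrmrmrmrmrmrmrmrmrmrm) expands symbol-by-symbol to rmr m rmr m rmr m rmr m rmr m rmr m rmr m rmr m rmr m rmr m rmr; joining the 21 pieces gives the next term.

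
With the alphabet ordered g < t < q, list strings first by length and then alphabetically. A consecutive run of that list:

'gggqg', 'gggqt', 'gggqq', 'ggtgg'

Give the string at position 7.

ggttg

Advancing 3 positions from ggtgg through ggtgg → ggtgt → ggtgq reaches term 7.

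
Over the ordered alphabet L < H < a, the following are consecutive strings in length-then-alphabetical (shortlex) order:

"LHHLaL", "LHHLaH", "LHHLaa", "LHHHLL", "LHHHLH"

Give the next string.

Treat LHHHLH as a base-3 numeral over the given alphabet and add one, carrying through any trailing a's.

LHHHLa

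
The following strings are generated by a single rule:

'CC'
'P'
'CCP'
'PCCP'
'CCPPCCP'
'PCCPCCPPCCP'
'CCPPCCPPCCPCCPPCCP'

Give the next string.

Each term (from the third on) is the two preceding terms concatenated in order: term 3 = CC·P = CCP.
So term 8 is PCCPCCPPCCP·CCPPCCPPCCPCCPPCCP.

PCCPCCPPCCPCCPPCCPPCCPCCPPCCP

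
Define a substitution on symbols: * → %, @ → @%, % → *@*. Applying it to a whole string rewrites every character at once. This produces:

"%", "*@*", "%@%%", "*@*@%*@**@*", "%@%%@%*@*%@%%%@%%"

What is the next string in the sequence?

Rewriting the 17 symbols of %@%%@%*@*%@%%%@%% one by one yields *@* @% *@* *@* @% *@* % @% % *@* @% *@* *@* *@* @% *@* *@*; concatenated:

*@*@%*@**@*@%*@*%@%%*@*@%*@**@**@*@%*@**@*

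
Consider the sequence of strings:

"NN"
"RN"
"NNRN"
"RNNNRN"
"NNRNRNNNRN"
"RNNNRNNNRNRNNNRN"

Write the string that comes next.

Each term (from the third on) is the two preceding terms concatenated in order: term 3 = NN·RN = NNRN.
Continuing: NNRNRNNNRN · RNNNRNNNRNRNNNRN gives term 7.

NNRNRNNNRNRNNNRNNNRNRNNNRN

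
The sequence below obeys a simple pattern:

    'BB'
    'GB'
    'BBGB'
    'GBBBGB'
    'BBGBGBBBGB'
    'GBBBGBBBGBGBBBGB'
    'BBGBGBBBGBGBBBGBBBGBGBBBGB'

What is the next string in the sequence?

Each term (from the third on) is the two preceding terms concatenated in order: term 3 = BB·GB = BBGB.
The next term joins GBBBGBBBGBGBBBGB and BBGBGBBBGBGBBBGBBBGBGBBBGB.

GBBBGBBBGBGBBBGBBBGBGBBBGBGBBBGBBBGBGBBBGB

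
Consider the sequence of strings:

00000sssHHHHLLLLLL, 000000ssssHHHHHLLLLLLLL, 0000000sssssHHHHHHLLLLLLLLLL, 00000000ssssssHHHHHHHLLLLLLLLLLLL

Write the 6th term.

0000000000ssssssssHHHHHHHHHLLLLLLLLLLLLLLLL

The n-th term is n+2 0's then n s's then n+1 H's then 2n L's, where the shown terms are n = 3, 4, 5, 6.
For term 6, n = 8, so the run lengths are 10, 8, 9, 16.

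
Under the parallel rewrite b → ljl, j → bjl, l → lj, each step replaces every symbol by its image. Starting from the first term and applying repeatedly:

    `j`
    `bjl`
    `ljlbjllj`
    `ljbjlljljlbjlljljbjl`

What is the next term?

φ(ljbjlljljlbjlljljbjl) expands symbol-by-symbol to lj bjl ljl bjl lj lj bjl lj bjl lj ljl bjl lj lj bjl lj bjl ljl bjl lj; joining the 20 pieces gives the next term.

ljbjlljlbjlljljbjlljbjlljljlbjlljljbjlljbjlljlbjllj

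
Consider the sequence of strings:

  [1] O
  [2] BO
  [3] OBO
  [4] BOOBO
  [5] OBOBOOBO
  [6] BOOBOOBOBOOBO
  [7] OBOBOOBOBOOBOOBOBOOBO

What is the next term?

From term 3 onward, concatenate the second-to-last term with the last: O·BO = OBO, BO·OBO = BOOBO, …
The next term joins BOOBOOBOBOOBO and OBOBOOBOBOOBOOBOBOOBO.

BOOBOOBOBOOBOOBOBOOBOBOOBOOBOBOOBO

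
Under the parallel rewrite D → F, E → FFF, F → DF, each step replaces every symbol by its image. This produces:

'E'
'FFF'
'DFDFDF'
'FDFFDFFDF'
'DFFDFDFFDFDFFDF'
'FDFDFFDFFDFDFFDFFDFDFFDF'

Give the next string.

Replace each of the 24 characters of FDFDFFDFFDFDFFDFFDFDFFDF in place — DF F DF F DF DF F DF DF F DF F DF DF F DF DF F DF F DF DF F DF — and concatenate.

DFFDFFDFDFFDFDFFDFFDFDFFDFDFFDFFDFDFFDF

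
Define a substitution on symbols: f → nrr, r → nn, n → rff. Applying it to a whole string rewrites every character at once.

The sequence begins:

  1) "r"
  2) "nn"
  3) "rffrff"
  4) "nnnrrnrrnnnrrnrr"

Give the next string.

Replace each of the 16 characters of nnnrrnrrnnnrrnrr in place — rff rff rff nn nn rff nn nn rff rff rff nn nn rff nn nn — and concatenate.

rffrffrffnnnnrffnnnnrffrffrffnnnnrffnnnn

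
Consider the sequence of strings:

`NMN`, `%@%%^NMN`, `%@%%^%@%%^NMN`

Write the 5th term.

Each term is the previous one with %@%%^ prepended.
From %@%%^%@%%^NMN, 2 further steps: %@%%^%@%%^NMN → %@%%^%@%%^%@%%^NMN → (answer).

%@%%^%@%%^%@%%^%@%%^NMN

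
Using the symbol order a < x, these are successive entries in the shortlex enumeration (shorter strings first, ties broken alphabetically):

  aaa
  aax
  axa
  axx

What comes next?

The successor of axx increments the rightmost position that isn't already x and resets every position after it to a.

xaa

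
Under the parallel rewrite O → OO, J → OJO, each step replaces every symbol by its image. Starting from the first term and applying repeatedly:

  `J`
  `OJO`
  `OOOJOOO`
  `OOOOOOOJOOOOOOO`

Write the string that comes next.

φ(OOOOOOOJOOOOOOO) expands symbol-by-symbol to OO OO OO OO OO OO OO OJO OO OO OO OO OO OO OO; joining the 15 pieces gives the next term.

OOOOOOOOOOOOOOOJOOOOOOOOOOOOOOO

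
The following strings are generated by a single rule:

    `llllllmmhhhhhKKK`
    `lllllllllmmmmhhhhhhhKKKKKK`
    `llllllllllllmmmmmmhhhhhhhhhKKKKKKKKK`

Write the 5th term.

Each string has the form l^{3n+3} m^{2n} h^{2n+3} K^{3n} (n = 1, 2, …).
Setting n = 5 gives 18, 10, 13, 15 characters in each block.

llllllllllllllllllmmmmmmmmmmhhhhhhhhhhhhhKKKKKKKKKKKKKKK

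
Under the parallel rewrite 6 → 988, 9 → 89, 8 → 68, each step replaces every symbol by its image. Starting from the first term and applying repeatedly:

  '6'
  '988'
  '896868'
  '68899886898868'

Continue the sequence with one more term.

Applying the rule to each of the 14 symbols of 68899886898868 gives the pieces 988 68 68 89 89 68 68 988 68 89 68 68 988 68, which concatenate to the answer.

9886868898968689886889686898868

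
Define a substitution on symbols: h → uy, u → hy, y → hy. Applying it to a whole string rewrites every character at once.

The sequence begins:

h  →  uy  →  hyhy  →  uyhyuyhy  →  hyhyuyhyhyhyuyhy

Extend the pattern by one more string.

Replace each of the 16 characters of hyhyuyhyhyhyuyhy in place — uy hy uy hy hy hy uy hy uy hy uy hy hy hy uy hy — and concatenate.

uyhyuyhyhyhyuyhyuyhyuyhyhyhyuyhy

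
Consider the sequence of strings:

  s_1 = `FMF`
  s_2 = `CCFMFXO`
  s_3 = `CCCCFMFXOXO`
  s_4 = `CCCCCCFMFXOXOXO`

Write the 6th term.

Every step adds CC to the front and XO to the end of the previous string.
From CCCCCCFMFXOXOXO, 2 further steps: CCCCCCFMFXOXOXO → CCCCCCCCFMFXOXOXOXO → (answer).

CCCCCCCCCCFMFXOXOXOXOXO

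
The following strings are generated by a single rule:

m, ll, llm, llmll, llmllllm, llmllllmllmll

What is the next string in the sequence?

llmllllmllmllllmllllm

This is a Fibonacci-style word recurrence s(k) = s(k−1)·s(k−2): e.g. ll·m = llm.
So term 7 is llmllllmllmll·llmllllm.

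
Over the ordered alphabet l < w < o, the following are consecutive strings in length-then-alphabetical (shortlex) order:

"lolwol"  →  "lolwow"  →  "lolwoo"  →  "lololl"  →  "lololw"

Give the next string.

Find the rightmost character of lololw below o, bump it to the next letter, and reset everything to its right to l.

lololo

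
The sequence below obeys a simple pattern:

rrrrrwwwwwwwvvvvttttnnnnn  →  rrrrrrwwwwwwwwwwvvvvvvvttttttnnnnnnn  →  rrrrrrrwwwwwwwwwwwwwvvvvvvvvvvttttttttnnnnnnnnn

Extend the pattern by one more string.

Each string has the form r^{n+3} w^{3n+1} v^{3n-2} t^{2n} n^{2n+1}, where the shown terms are n = 2, 3, 4.
For the next term, n = 5, so the run lengths are 8, 16, 13, 10, 11.

rrrrrrrrwwwwwwwwwwwwwwwwvvvvvvvvvvvvvttttttttttnnnnnnnnnnn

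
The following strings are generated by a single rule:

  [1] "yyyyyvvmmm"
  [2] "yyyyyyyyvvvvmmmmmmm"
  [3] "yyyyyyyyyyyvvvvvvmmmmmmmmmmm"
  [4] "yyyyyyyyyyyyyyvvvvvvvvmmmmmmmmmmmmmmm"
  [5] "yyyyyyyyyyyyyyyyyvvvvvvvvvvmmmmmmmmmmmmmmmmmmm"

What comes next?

yyyyyyyyyyyyyyyyyyyyvvvvvvvvvvvvmmmmmmmmmmmmmmmmmmmmmmm

The n-th term is 3n+2 y's then 2n v's then 4n-1 m's (n = 1, 2, …).
At n = 6 the blocks have lengths 20, 12, 23.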